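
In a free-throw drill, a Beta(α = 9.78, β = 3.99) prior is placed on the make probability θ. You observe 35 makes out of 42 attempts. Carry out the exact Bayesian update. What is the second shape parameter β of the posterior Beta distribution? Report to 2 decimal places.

10.99

The Beta prior is conjugate to a Binomial/Bernoulli likelihood; the update adds successes to α and failures to β.
Posterior: Beta(α+k, β+n−k) = Beta(9.78+35, 3.99+7) = Beta(44.78, 10.99).
Posterior β = 10.99.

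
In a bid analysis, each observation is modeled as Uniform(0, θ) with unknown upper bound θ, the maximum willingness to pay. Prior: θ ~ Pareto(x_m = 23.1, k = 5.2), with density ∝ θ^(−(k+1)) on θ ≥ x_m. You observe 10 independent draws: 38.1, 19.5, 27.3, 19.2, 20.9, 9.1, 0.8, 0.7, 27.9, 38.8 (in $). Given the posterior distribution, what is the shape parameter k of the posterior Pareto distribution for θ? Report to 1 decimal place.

A Pareto(scale x_m, shape k) prior on the upper bound θ of Uniform(0, θ) is conjugate: posterior is Pareto(max(x_m, max xᵢ), k + n).
Sample maximum = 38.8; prior scale x_m = 23.1 → posterior scale = max = 38.8.
Posterior shape = 5.2 + 10 = 15.2.
Posterior shape k = 15.2.

15.2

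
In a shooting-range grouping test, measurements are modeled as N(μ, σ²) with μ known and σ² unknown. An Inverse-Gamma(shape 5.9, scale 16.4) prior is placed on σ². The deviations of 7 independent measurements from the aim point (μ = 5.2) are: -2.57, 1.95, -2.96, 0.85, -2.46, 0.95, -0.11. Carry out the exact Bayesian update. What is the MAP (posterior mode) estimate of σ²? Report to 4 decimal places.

With known mean μ and an Inverse-Gamma(α, β) prior on σ², the Normal likelihood is conjugate: posterior is Inv-Gamma(α + n/2, β + Σ(xᵢ−μ)²/2).
Σ(xᵢ−μ)² = (-2.57)² + (1.95)² + (-2.96)² + (0.85)² + (-2.46)² + (0.95)² + (-0.11)² = 26.8577.
Posterior: Inv-Gamma(5.9 + 7/2, 16.4 + 26.8577/2) = Inv-Gamma(9.40, 29.82885).
Mode = β/(α+1) = 29.82885/10.40 = 2.8682.

2.8682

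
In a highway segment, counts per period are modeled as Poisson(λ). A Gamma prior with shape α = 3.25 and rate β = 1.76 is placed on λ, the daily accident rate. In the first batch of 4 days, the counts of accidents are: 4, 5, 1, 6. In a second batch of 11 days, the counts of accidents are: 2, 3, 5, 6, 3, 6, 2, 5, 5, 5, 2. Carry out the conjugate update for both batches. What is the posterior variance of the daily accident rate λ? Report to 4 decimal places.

0.2252

With a Gamma(shape α, rate β) prior, the Poisson likelihood is conjugate: the posterior is Gamma(α + ΣXᵢ, β + n).
Batch 1: sum of counts S = 16 over n = 4 days.
After batch 1: Gamma(α+S, β+n) = Gamma(3.25+16, 1.76+4) = Gamma(19.25, 5.76).
Batch 2: sum of counts S = 44 over n = 11 days.
After batch 2: Gamma(α+S, β+n) = Gamma(19.25+44, 5.76+11) = Gamma(63.25, 16.76).
Var = α/β² = 63.25/16.76² = 0.2252.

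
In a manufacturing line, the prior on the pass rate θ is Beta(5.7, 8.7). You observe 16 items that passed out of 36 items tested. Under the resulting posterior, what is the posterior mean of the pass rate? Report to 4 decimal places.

The Beta prior is conjugate to a Binomial/Bernoulli likelihood; the update adds successes to α and failures to β.
Posterior: Beta(α+k, β+n−k) = Beta(5.7+16, 8.7+20) = Beta(21.7, 28.7).
Posterior mean = α/(α+β) = 21.7/50.4 = 0.4306.

0.4306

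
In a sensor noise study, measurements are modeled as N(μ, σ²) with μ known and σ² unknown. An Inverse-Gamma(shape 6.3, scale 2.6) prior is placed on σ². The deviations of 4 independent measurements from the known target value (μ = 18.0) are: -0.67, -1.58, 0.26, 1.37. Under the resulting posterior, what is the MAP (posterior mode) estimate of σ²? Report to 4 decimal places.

With known mean μ and an Inverse-Gamma(α, β) prior on σ², the Normal likelihood is conjugate: posterior is Inv-Gamma(α + n/2, β + Σ(xᵢ−μ)²/2).
Σ(xᵢ−μ)² = (-0.67)² + (-1.58)² + (0.26)² + (1.37)² = 4.8898.
Posterior: Inv-Gamma(6.3 + 4/2, 2.6 + 4.8898/2) = Inv-Gamma(8.30, 5.04490).
Mode = β/(α+1) = 5.04490/9.30 = 0.5425.

0.5425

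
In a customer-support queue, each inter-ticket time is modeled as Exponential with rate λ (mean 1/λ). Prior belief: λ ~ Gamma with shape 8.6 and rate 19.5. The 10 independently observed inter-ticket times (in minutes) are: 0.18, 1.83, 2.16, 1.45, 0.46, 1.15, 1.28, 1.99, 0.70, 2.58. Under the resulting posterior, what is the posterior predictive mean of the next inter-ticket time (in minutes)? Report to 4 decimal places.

1.8909

With a Gamma(shape α, rate β) prior on the exponential rate λ, the posterior after n observations with total T = Σxᵢ is Gamma(α+n, β+T).
Sum of observations T = 13.78 minutes; n = 10.
Posterior: Gamma(8.6+10, 19.5+13.78) = Gamma(18.6, 33.28).
The predictive distribution for the next observation is Lomax; its mean is β/(α−1) = 33.28/17.6 = 1.8909.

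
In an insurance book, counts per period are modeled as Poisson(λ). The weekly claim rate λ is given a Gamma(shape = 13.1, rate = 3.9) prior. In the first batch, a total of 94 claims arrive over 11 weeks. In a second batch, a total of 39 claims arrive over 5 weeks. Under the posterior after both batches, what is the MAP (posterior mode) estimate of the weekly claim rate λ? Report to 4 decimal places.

7.2915

With a Gamma(shape α, rate β) prior, the Poisson likelihood is conjugate: the posterior is Gamma(α + ΣXᵢ, β + n).
After batch 1: Gamma(α+S, β+n) = Gamma(13.1+94, 3.9+11) = Gamma(107.1, 14.9).
After batch 2: Gamma(α+S, β+n) = Gamma(107.1+39, 14.9+5) = Gamma(146.1, 19.9).
Mode of Gamma(α,β) for α≥1 is (α−1)/β = 145.1/19.9 = 7.2915.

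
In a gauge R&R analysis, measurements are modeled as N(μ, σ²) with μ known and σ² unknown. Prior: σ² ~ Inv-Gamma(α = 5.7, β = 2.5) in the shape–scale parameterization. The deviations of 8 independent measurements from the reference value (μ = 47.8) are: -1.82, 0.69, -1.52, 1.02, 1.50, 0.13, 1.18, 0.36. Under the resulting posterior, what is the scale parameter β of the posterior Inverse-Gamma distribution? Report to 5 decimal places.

7.96410

With known mean μ and an Inverse-Gamma(α, β) prior on σ², the Normal likelihood is conjugate: posterior is Inv-Gamma(α + n/2, β + Σ(xᵢ−μ)²/2).
Σ(xᵢ−μ)² = (-1.82)² + (0.69)² + (-1.52)² + (1.02)² + (1.50)² + (0.13)² + (1.18)² + (0.36)² = 10.9282.
Posterior: Inv-Gamma(5.7 + 8/2, 2.5 + 10.9282/2) = Inv-Gamma(9.70, 7.96410).
Posterior β = 7.96410.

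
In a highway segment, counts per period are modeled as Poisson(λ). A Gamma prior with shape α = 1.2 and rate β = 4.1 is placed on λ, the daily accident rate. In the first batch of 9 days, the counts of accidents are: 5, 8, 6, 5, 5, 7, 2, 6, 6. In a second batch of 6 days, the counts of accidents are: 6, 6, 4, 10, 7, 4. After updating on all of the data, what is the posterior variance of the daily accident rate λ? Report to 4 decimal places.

With a Gamma(shape α, rate β) prior, the Poisson likelihood is conjugate: the posterior is Gamma(α + ΣXᵢ, β + n).
Batch 1: sum of counts S = 50 over n = 9 days.
After batch 1: Gamma(α+S, β+n) = Gamma(1.2+50, 4.1+9) = Gamma(51.2, 13.1).
Batch 2: sum of counts S = 37 over n = 6 days.
After batch 2: Gamma(α+S, β+n) = Gamma(51.2+37, 13.1+6) = Gamma(88.2, 19.1).
Var = α/β² = 88.2/19.1² = 0.2418.

0.2418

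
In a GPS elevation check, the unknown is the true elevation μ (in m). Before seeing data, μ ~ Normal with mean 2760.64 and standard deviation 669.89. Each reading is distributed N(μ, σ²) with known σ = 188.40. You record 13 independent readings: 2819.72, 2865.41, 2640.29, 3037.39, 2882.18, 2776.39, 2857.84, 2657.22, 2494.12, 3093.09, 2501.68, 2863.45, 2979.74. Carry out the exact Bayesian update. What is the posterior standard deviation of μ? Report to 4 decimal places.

For Normal data with known variance σ², a Normal(μ₀, σ₀²) prior on μ is conjugate. Posterior precision = 1/σ₀² + n/σ²; posterior mean is the precision-weighted average of μ₀ and x̄.
σ₀² = 669.89² = 448752.6121, σ² = 188.40² = 35494.56; σ² + n·σ₀² = 35494.56 + 13·448752.6121 = 5869278.5173.
Posterior precision = 1/σ₀² + n/σ² = 1/448752.6121 + 13/35494.56 = (σ² + n·σ₀²)/(σ₀²σ²) = 5869278.5173/(448752.6121·35494.56); posterior variance σₙ² = σ₀²σ²/(σ² + n·σ₀²) = 448752.6121·35494.56/5869278.5173 = 2713.838927.
Posterior SD = √σₙ² = √(448752.6121·35494.56/5869278.5173) = 52.0945.

52.0945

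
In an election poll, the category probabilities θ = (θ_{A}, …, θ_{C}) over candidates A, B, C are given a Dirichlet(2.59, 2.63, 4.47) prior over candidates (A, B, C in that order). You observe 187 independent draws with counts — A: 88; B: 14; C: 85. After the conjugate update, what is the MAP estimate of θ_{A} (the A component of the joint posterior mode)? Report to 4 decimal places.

The Dirichlet prior is conjugate to the Multinomial likelihood: each posterior αⱼ = prior αⱼ + observed count nⱼ.
Posterior concentration: (90.59, 16.63, 89.47), total = 196.69.
Joint mode component: (α_{A}−1)/(Σα−K) = 89.59/193.69 = 0.4625.

0.4625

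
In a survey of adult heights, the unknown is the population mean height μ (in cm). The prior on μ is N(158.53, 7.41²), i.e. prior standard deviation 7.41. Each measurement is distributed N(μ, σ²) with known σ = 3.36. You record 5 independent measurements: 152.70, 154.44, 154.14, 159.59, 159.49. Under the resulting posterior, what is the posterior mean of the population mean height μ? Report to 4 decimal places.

For Normal data with known variance σ², a Normal(μ₀, σ₀²) prior on μ is conjugate. Posterior precision = 1/σ₀² + n/σ²; posterior mean is the precision-weighted average of μ₀ and x̄.
Σxᵢ = 152.70 + 154.44 + 154.14 + 159.59 + 159.49 = 780.36, so n·x̄ = 780.36.
σ₀² = 7.41² = 54.9081, σ² = 3.36² = 11.2896; σ² + n·σ₀² = 11.2896 + 5·54.9081 = 285.8301.
Posterior mean = (μ₀/σ₀² + n·x̄/σ²)/(1/σ₀² + n/σ²) = (σ²·μ₀ + σ₀²·n·x̄)/(σ² + n·σ₀²) = (11.2896·158.53 + 54.9081·780.36)/285.8301 = 44637.825204/285.8301 = 156.1691.

156.1691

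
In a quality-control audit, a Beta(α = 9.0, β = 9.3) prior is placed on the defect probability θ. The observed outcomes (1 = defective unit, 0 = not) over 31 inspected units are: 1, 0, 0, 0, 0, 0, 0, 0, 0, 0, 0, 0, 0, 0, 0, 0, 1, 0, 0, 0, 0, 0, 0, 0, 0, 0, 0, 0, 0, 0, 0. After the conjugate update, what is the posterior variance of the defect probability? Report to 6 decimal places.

0.003446

The Beta prior is conjugate to a Binomial/Bernoulli likelihood; the update adds successes to α and failures to β.
Posterior: Beta(α+k, β+n−k) = Beta(9.0+2, 9.3+29) = Beta(11.0, 38.3).
Var = αβ/((α+β)²(α+β+1)) = 11.0·38.3/(49.3²·50.3) = 0.003446.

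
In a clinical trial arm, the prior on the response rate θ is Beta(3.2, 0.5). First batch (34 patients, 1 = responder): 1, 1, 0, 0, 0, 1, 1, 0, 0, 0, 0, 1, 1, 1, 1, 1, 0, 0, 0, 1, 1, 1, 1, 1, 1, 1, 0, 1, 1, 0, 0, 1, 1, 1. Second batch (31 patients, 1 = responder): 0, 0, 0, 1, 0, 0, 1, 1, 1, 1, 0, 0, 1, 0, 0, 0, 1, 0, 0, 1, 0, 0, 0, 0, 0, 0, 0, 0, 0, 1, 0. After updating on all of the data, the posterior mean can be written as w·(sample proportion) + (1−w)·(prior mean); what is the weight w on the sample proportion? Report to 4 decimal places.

The Beta prior is conjugate to a Binomial/Bernoulli likelihood; the update adds successes to α and failures to β.
Total number of patients: n = 34 + 31 = 65.
Posterior mean = (α₀+k)/(α₀+β₀+n) = [n/(α₀+β₀+n)]·(k/n) + [(α₀+β₀)/(α₀+β₀+n)]·α₀/(α₀+β₀), so only n and the prior enter the weight.
The weight on the data is w = n/(α₀+β₀+n) = 65/(3.2+0.5+65) = 65/68.7 = 0.9461.

0.9461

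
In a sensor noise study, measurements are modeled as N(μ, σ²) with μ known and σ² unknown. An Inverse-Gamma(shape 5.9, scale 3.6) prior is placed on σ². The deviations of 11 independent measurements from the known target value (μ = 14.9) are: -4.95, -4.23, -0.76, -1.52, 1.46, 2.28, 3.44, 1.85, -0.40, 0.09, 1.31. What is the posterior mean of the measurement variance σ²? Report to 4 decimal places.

3.6997

With known mean μ and an Inverse-Gamma(α, β) prior on σ², the Normal likelihood is conjugate: posterior is Inv-Gamma(α + n/2, β + Σ(xᵢ−μ)²/2).
Σ(xᵢ−μ)² = (-4.95)² + (-4.23)² + (-0.76)² + (-1.52)² + (1.46)² + (2.28)² + (3.44)² + (1.85)² + (-0.40)² + (0.09)² + (1.31)² = 69.7537.
Posterior: Inv-Gamma(5.9 + 11/2, 3.6 + 69.7537/2) = Inv-Gamma(11.40, 38.47685).
E[σ²|data] = β/(α−1) = 38.47685/10.40 = 3.6997.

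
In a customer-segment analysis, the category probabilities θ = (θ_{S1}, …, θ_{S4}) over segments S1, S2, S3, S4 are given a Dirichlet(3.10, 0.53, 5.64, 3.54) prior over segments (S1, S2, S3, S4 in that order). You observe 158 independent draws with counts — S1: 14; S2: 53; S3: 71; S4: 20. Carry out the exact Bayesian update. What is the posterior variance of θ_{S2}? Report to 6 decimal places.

The Dirichlet prior is conjugate to the Multinomial likelihood: each posterior αⱼ = prior αⱼ + observed count nⱼ.
Posterior concentration: (17.10, 53.53, 76.64, 23.54), total = 170.81.
Var[θ_j] = α_j(Σα−α_j)/((Σα)²(Σα+1)) = 53.53·117.28/(170.81²·171.81) = 0.001252.

0.001252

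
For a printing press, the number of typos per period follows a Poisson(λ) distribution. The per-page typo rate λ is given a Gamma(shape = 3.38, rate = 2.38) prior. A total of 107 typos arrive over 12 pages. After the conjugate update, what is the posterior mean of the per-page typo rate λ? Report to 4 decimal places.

7.6759

With a Gamma(shape α, rate β) prior, the Poisson likelihood is conjugate: the posterior is Gamma(α + ΣXᵢ, β + n).
Posterior: Gamma(α+S, β+n) = Gamma(3.38+107, 2.38+12) = Gamma(110.38, 14.38).
Posterior mean = α/β = 110.38/14.38 = 7.6759.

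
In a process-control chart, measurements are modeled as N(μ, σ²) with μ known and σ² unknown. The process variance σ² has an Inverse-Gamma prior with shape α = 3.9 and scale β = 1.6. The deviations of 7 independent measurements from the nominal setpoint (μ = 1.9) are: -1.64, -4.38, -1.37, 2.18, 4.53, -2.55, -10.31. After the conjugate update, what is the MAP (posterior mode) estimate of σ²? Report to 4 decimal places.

With known mean μ and an Inverse-Gamma(α, β) prior on σ², the Normal likelihood is conjugate: posterior is Inv-Gamma(α + n/2, β + Σ(xᵢ−μ)²/2).
Σ(xᵢ−μ)² = (-1.64)² + (-4.38)² + (-1.37)² + (2.18)² + (4.53)² + (-2.55)² + (-10.31)² = 161.8228.
Posterior: Inv-Gamma(3.9 + 7/2, 1.6 + 161.8228/2) = Inv-Gamma(7.40, 82.51140).
Mode = β/(α+1) = 82.51140/8.40 = 9.8228.

9.8228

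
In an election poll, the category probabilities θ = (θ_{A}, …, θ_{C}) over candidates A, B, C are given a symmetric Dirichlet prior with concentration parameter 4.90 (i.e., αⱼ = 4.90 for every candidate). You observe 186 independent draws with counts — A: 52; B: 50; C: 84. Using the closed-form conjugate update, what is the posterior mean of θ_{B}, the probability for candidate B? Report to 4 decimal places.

The Dirichlet prior is conjugate to the Multinomial likelihood: each posterior αⱼ = prior αⱼ + observed count nⱼ.
Posterior concentration: (56.90, 54.90, 88.90), total = 200.70.
E[θ_{B}|data] = α_{B}/Σα = 54.90/200.70 = 0.2735.

0.2735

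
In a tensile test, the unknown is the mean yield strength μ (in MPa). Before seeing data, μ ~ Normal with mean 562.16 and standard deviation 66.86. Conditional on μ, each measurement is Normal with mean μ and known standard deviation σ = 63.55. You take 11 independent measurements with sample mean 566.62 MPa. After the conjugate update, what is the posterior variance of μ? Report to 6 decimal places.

339.280340

For Normal data with known variance σ², a Normal(μ₀, σ₀²) prior on μ is conjugate. Posterior precision = 1/σ₀² + n/σ²; posterior mean is the precision-weighted average of μ₀ and x̄.
σ₀² = 66.86² = 4470.2596, σ² = 63.55² = 4038.6025; σ² + n·σ₀² = 4038.6025 + 11·4470.2596 = 53211.4581.
Posterior precision = 1/σ₀² + n/σ² = 1/4470.2596 + 11/4038.6025 = (σ² + n·σ₀²)/(σ₀²σ²) = 53211.4581/(4470.2596·4038.6025); posterior variance σₙ² = σ₀²σ²/(σ² + n·σ₀²) = 4470.2596·4038.6025/53211.4581 = 339.280340.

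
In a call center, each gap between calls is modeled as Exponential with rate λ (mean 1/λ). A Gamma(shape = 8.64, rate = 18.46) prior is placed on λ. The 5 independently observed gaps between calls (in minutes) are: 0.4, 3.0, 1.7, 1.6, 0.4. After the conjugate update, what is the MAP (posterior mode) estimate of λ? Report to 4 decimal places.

0.4945

With a Gamma(shape α, rate β) prior on the exponential rate λ, the posterior after n observations with total T = Σxᵢ is Gamma(α+n, β+T).
Sum of observations T = 7.1 minutes; n = 5.
Posterior: Gamma(8.64+5, 18.46+7.1) = Gamma(13.64, 25.56).
Mode = (α−1)/β = 0.4945.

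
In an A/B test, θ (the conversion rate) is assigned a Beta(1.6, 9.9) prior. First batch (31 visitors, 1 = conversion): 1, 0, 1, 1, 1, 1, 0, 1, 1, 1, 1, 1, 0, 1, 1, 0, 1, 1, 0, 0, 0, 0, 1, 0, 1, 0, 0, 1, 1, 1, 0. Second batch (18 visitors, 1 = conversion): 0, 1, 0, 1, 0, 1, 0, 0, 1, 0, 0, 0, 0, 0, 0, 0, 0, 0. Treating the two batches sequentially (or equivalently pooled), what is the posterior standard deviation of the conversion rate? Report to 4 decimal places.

0.0626

The Beta prior is conjugate to a Binomial/Bernoulli likelihood; the update adds successes to α and failures to β.
After batch 1: Beta(1.6+19, 9.9+12) = Beta(20.6, 21.9).
After batch 2: Beta(20.6+4, 21.9+14) = Beta(24.6, 35.9).
Var = αβ/((α+β)²(α+β+1)) = 24.6·35.9/(60.5²·61.5) = 0.00392323; SD = √0.00392323 = 0.0626.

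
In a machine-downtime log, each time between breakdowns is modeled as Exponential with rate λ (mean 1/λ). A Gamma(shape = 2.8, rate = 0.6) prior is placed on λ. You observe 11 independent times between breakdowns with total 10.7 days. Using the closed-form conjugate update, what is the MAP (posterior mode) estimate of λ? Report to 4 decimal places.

With a Gamma(shape α, rate β) prior on the exponential rate λ, the posterior after n observations with total T = Σxᵢ is Gamma(α+n, β+T).
Posterior: Gamma(2.8+11, 0.6+10.7) = Gamma(13.8, 11.3).
Mode = (α−1)/β = 1.1327.

1.1327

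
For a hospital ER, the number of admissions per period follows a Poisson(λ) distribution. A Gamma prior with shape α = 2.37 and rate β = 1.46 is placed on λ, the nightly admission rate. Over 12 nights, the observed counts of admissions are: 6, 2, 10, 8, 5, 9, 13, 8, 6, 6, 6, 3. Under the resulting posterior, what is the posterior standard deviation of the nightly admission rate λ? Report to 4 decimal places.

0.6824

With a Gamma(shape α, rate β) prior, the Poisson likelihood is conjugate: the posterior is Gamma(α + ΣXᵢ, β + n).
Sum of counts S = 82 over n = 12 nights.
Posterior: Gamma(α+S, β+n) = Gamma(2.37+82, 1.46+12) = Gamma(84.37, 13.46).
SD = √α/β = √84.37/13.46 = 0.6824.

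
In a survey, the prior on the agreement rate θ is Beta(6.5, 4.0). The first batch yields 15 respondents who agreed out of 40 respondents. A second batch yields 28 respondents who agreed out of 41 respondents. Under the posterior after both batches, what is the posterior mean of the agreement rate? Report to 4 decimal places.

The Beta prior is conjugate to a Binomial/Bernoulli likelihood; the update adds successes to α and failures to β.
After batch 1: Beta(6.5+15, 4.0+25) = Beta(21.5, 29.0).
After batch 2: Beta(21.5+28, 29.0+13) = Beta(49.5, 42.0).
Posterior mean = α/(α+β) = 49.5/91.5 = 0.5410.

0.5410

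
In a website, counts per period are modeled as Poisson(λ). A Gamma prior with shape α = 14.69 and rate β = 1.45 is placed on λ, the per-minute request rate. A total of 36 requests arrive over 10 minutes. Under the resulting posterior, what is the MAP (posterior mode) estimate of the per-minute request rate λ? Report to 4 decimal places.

With a Gamma(shape α, rate β) prior, the Poisson likelihood is conjugate: the posterior is Gamma(α + ΣXᵢ, β + n).
Posterior: Gamma(α+S, β+n) = Gamma(14.69+36, 1.45+10) = Gamma(50.69, 11.45).
Mode of Gamma(α,β) for α≥1 is (α−1)/β = 49.69/11.45 = 4.3397.

4.3397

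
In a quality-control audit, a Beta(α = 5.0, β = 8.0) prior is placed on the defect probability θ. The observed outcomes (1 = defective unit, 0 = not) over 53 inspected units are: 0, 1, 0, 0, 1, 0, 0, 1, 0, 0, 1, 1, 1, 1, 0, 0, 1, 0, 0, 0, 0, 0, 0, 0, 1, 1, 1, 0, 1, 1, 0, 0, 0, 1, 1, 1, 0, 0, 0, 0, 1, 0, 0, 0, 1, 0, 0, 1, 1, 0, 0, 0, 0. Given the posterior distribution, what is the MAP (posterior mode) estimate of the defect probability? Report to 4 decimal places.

0.3750

The Beta prior is conjugate to a Binomial/Bernoulli likelihood; the update adds successes to α and failures to β.
Posterior: Beta(α+k, β+n−k) = Beta(5.0+20, 8.0+33) = Beta(25.0, 41.0).
Mode of Beta(a,b) for a,b>1 is (a−1)/(a+b−2) = 24.0/64.0 = 0.3750.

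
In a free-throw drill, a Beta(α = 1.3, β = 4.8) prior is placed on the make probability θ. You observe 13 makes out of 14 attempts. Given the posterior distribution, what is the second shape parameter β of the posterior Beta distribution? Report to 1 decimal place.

The Beta prior is conjugate to a Binomial/Bernoulli likelihood; the update adds successes to α and failures to β.
Posterior: Beta(α+k, β+n−k) = Beta(1.3+13, 4.8+1) = Beta(14.3, 5.8).
Posterior β = 5.8.

5.8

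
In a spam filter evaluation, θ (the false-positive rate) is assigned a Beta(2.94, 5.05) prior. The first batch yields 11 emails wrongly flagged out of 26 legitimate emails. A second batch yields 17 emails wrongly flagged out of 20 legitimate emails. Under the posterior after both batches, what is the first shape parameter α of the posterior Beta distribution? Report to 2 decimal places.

30.94

The Beta prior is conjugate to a Binomial/Bernoulli likelihood; the update adds successes to α and failures to β.
After batch 1: Beta(2.94+11, 5.05+15) = Beta(13.94, 20.05).
After batch 2: Beta(13.94+17, 20.05+3) = Beta(30.94, 23.05).
Posterior α = 30.94.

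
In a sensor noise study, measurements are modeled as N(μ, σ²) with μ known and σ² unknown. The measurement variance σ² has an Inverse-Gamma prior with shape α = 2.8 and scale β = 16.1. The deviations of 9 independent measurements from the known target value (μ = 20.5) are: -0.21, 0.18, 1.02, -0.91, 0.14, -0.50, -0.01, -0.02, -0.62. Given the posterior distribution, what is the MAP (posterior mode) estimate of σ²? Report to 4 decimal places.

With known mean μ and an Inverse-Gamma(α, β) prior on σ², the Normal likelihood is conjugate: posterior is Inv-Gamma(α + n/2, β + Σ(xᵢ−μ)²/2).
Σ(xᵢ−μ)² = (-0.21)² + (0.18)² + (1.02)² + (-0.91)² + (0.14)² + (-0.50)² + (-0.01)² + (-0.02)² + (-0.62)² = 2.5995.
Posterior: Inv-Gamma(2.8 + 9/2, 16.1 + 2.5995/2) = Inv-Gamma(7.30, 17.39975).
Mode = β/(α+1) = 17.39975/8.30 = 2.0964.

2.0964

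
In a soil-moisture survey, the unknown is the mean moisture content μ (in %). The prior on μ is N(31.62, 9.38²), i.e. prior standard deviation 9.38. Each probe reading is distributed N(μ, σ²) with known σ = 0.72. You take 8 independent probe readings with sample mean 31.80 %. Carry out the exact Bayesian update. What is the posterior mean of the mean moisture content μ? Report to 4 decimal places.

31.7999

For Normal data with known variance σ², a Normal(μ₀, σ₀²) prior on μ is conjugate. Posterior precision = 1/σ₀² + n/σ²; posterior mean is the precision-weighted average of μ₀ and x̄.
n·x̄ = 8·31.80 = 254.4.
σ₀² = 9.38² = 87.9844, σ² = 0.72² = 0.5184; σ² + n·σ₀² = 0.5184 + 8·87.9844 = 704.3936.
Posterior mean = (μ₀/σ₀² + n·x̄/σ²)/(1/σ₀² + n/σ²) = (σ²·μ₀ + σ₀²·n·x̄)/(σ² + n·σ₀²) = (0.5184·31.62 + 87.9844·254.4)/704.3936 = 22399.623168/704.3936 = 31.7999.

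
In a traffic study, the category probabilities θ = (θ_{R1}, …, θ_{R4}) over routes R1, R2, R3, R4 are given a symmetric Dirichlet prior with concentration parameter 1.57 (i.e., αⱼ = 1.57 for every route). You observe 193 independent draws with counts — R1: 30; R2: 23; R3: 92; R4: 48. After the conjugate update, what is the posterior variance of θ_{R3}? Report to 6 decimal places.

The Dirichlet prior is conjugate to the Multinomial likelihood: each posterior αⱼ = prior αⱼ + observed count nⱼ.
Posterior concentration: (31.57, 24.57, 93.57, 49.57), total = 199.28.
Var[θ_j] = α_j(Σα−α_j)/((Σα)²(Σα+1)) = 93.57·105.71/(199.28²·200.28) = 0.001244.

0.001244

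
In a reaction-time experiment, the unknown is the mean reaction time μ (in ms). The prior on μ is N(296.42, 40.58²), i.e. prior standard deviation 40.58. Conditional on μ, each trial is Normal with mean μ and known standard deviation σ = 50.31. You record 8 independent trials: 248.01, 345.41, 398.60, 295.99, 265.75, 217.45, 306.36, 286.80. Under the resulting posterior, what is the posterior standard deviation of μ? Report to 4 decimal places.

16.2910

For Normal data with known variance σ², a Normal(μ₀, σ₀²) prior on μ is conjugate. Posterior precision = 1/σ₀² + n/σ²; posterior mean is the precision-weighted average of μ₀ and x̄.
σ₀² = 40.58² = 1646.7364, σ² = 50.31² = 2531.0961; σ² + n·σ₀² = 2531.0961 + 8·1646.7364 = 15704.9873.
Posterior precision = 1/σ₀² + n/σ² = 1/1646.7364 + 8/2531.0961 = (σ² + n·σ₀²)/(σ₀²σ²) = 15704.9873/(1646.7364·2531.0961); posterior variance σₙ² = σ₀²σ²/(σ² + n·σ₀²) = 1646.7364·2531.0961/15704.9873 = 265.396463.
Posterior SD = √σₙ² = √(1646.7364·2531.0961/15704.9873) = 16.2910.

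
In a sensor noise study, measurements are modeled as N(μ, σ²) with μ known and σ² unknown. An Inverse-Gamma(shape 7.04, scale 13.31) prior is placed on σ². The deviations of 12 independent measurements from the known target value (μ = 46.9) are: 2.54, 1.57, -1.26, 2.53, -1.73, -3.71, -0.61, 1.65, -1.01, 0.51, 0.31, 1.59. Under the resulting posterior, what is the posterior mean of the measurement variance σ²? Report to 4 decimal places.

2.7941

With known mean μ and an Inverse-Gamma(α, β) prior on σ², the Normal likelihood is conjugate: posterior is Inv-Gamma(α + n/2, β + Σ(xᵢ−μ)²/2).
Σ(xᵢ−μ)² = (2.54)² + (1.57)² + (-1.26)² + (2.53)² + (-1.73)² + (-3.71)² + (-0.61)² + (1.65)² + (-1.01)² + (0.51)² + (0.31)² + (1.59)² = 40.6610.
Posterior: Inv-Gamma(7.04 + 12/2, 13.31 + 40.6610/2) = Inv-Gamma(13.04, 33.64050).
E[σ²|data] = β/(α−1) = 33.64050/12.04 = 2.7941.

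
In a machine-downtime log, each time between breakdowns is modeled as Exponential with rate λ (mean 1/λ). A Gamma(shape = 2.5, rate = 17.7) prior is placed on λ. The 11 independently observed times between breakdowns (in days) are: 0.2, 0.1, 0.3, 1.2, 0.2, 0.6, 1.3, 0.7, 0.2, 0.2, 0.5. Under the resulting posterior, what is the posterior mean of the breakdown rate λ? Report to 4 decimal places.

With a Gamma(shape α, rate β) prior on the exponential rate λ, the posterior after n observations with total T = Σxᵢ is Gamma(α+n, β+T).
Sum of observations T = 5.5 days; n = 11.
Posterior: Gamma(2.5+11, 17.7+5.5) = Gamma(13.5, 23.2).
Posterior mean of λ = α/β = 13.5/23.2 = 0.5819.

0.5819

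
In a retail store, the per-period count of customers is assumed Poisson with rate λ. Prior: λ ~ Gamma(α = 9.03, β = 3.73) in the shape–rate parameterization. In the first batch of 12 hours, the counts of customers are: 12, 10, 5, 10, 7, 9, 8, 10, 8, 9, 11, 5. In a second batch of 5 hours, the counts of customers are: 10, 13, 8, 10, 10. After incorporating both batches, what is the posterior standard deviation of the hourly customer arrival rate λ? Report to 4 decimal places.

0.6178

With a Gamma(shape α, rate β) prior, the Poisson likelihood is conjugate: the posterior is Gamma(α + ΣXᵢ, β + n).
Batch 1: sum of counts S = 104 over n = 12 hours.
After batch 1: Gamma(α+S, β+n) = Gamma(9.03+104, 3.73+12) = Gamma(113.03, 15.73).
Batch 2: sum of counts S = 51 over n = 5 hours.
After batch 2: Gamma(α+S, β+n) = Gamma(113.03+51, 15.73+5) = Gamma(164.03, 20.73).
SD = √α/β = √164.03/20.73 = 0.6178.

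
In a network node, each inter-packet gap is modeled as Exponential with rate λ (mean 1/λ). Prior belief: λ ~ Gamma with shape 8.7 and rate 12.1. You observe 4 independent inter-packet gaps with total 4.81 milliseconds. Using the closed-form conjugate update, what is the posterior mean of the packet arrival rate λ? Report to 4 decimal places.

0.7510

With a Gamma(shape α, rate β) prior on the exponential rate λ, the posterior after n observations with total T = Σxᵢ is Gamma(α+n, β+T).
Posterior: Gamma(8.7+4, 12.1+4.81) = Gamma(12.7, 16.91).
Posterior mean of λ = α/β = 12.7/16.91 = 0.7510.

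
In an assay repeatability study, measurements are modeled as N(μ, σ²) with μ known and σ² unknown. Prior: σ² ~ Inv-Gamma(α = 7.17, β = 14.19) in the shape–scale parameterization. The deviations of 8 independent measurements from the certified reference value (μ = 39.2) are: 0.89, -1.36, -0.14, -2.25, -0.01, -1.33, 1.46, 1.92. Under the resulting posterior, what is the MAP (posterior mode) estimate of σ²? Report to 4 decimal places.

1.7950

With known mean μ and an Inverse-Gamma(α, β) prior on σ², the Normal likelihood is conjugate: posterior is Inv-Gamma(α + n/2, β + Σ(xᵢ−μ)²/2).
Σ(xᵢ−μ)² = (0.89)² + (-1.36)² + (-0.14)² + (-2.25)² + (-0.01)² + (-1.33)² + (1.46)² + (1.92)² = 15.3108.
Posterior: Inv-Gamma(7.17 + 8/2, 14.19 + 15.3108/2) = Inv-Gamma(11.17, 21.84540).
Mode = β/(α+1) = 21.84540/12.17 = 1.7950.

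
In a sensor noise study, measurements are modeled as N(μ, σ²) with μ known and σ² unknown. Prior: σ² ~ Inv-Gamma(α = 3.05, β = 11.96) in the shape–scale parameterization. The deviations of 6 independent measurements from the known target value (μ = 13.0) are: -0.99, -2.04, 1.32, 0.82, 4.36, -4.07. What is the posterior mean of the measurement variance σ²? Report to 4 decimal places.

6.6387

With known mean μ and an Inverse-Gamma(α, β) prior on σ², the Normal likelihood is conjugate: posterior is Inv-Gamma(α + n/2, β + Σ(xᵢ−μ)²/2).
Σ(xᵢ−μ)² = (-0.99)² + (-2.04)² + (1.32)² + (0.82)² + (4.36)² + (-4.07)² = 43.1310.
Posterior: Inv-Gamma(3.05 + 6/2, 11.96 + 43.1310/2) = Inv-Gamma(6.05, 33.52550).
E[σ²|data] = β/(α−1) = 33.52550/5.05 = 6.6387.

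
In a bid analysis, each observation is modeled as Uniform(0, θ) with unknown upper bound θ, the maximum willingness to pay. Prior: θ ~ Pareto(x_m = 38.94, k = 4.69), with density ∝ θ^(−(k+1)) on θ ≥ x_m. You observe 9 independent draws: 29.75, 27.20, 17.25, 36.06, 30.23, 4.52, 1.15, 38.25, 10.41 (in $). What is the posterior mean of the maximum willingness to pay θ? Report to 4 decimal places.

A Pareto(scale x_m, shape k) prior on the upper bound θ of Uniform(0, θ) is conjugate: posterior is Pareto(max(x_m, max xᵢ), k + n).
Sample maximum = 38.25; prior scale x_m = 38.94 → posterior scale = max = 38.94.
Posterior shape = 4.69 + 9 = 13.69.
E[θ|data] = k·x_m/(k−1) = 13.69·38.94/12.69 = 42.0086.

42.0086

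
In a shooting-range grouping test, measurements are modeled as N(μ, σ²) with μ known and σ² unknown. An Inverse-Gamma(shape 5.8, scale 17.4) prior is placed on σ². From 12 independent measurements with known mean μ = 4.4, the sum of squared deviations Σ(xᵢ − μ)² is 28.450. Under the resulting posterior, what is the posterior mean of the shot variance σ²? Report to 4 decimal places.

2.9282

With known mean μ and an Inverse-Gamma(α, β) prior on σ², the Normal likelihood is conjugate: posterior is Inv-Gamma(α + n/2, β + Σ(xᵢ−μ)²/2).
Posterior: Inv-Gamma(5.8 + 12/2, 17.4 + 28.450/2) = Inv-Gamma(11.80, 31.6250).
E[σ²|data] = β/(α−1) = 31.6250/10.80 = 2.9282.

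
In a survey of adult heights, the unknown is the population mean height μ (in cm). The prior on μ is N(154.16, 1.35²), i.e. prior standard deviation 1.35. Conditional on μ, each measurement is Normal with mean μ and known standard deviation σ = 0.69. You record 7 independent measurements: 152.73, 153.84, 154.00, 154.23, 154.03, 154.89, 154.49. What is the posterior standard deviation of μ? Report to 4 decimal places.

For Normal data with known variance σ², a Normal(μ₀, σ₀²) prior on μ is conjugate. Posterior precision = 1/σ₀² + n/σ²; posterior mean is the precision-weighted average of μ₀ and x̄.
σ₀² = 1.35² = 1.8225, σ² = 0.69² = 0.4761; σ² + n·σ₀² = 0.4761 + 7·1.8225 = 13.2336.
Posterior precision = 1/σ₀² + n/σ² = 1/1.8225 + 7/0.4761 = (σ² + n·σ₀²)/(σ₀²σ²) = 13.2336/(1.8225·0.4761); posterior variance σₙ² = σ₀²σ²/(σ² + n·σ₀²) = 1.8225·0.4761/13.2336 = 0.065567.
Posterior SD = √σₙ² = √(1.8225·0.4761/13.2336) = 0.2561.

0.2561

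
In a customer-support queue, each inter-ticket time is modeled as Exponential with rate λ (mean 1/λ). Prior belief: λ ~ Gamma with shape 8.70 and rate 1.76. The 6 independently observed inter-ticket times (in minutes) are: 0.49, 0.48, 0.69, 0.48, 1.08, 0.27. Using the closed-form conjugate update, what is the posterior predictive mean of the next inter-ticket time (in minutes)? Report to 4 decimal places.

With a Gamma(shape α, rate β) prior on the exponential rate λ, the posterior after n observations with total T = Σxᵢ is Gamma(α+n, β+T).
Sum of observations T = 3.49 minutes; n = 6.
Posterior: Gamma(8.70+6, 1.76+3.49) = Gamma(14.70, 5.25).
The predictive distribution for the next observation is Lomax; its mean is β/(α−1) = 5.25/13.70 = 0.3832.

0.3832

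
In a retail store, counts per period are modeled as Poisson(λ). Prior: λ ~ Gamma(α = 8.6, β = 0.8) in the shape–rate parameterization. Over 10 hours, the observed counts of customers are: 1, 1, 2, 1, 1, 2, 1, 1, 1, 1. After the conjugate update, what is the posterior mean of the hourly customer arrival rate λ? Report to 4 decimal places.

With a Gamma(shape α, rate β) prior, the Poisson likelihood is conjugate: the posterior is Gamma(α + ΣXᵢ, β + n).
Sum of counts S = 12 over n = 10 hours.
Posterior: Gamma(α+S, β+n) = Gamma(8.6+12, 0.8+10) = Gamma(20.6, 10.8).
Posterior mean = α/β = 20.6/10.8 = 1.9074.

1.9074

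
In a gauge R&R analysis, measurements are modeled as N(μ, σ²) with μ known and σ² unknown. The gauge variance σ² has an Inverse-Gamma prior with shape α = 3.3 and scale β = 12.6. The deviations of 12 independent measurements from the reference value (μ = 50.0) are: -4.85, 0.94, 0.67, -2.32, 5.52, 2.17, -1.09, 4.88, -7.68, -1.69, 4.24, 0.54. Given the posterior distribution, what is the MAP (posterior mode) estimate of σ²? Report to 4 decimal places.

With known mean μ and an Inverse-Gamma(α, β) prior on σ², the Normal likelihood is conjugate: posterior is Inv-Gamma(α + n/2, β + Σ(xᵢ−μ)²/2).
Σ(xᵢ−μ)² = (-4.85)² + (0.94)² + (0.67)² + (-2.32)² + (5.52)² + (2.17)² + (-1.09)² + (4.88)² + (-7.68)² + (-1.69)² + (4.24)² + (0.54)² = 170.5269.
Posterior: Inv-Gamma(3.3 + 12/2, 12.6 + 170.5269/2) = Inv-Gamma(9.30, 97.86345).
Mode = β/(α+1) = 97.86345/10.30 = 9.5013.

9.5013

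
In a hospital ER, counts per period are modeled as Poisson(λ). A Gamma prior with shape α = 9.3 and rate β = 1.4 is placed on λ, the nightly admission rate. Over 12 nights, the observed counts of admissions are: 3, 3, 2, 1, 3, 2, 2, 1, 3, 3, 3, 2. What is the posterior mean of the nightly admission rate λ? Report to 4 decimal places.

2.7836

With a Gamma(shape α, rate β) prior, the Poisson likelihood is conjugate: the posterior is Gamma(α + ΣXᵢ, β + n).
Sum of counts S = 28 over n = 12 nights.
Posterior: Gamma(α+S, β+n) = Gamma(9.3+28, 1.4+12) = Gamma(37.3, 13.4).
Posterior mean = α/β = 37.3/13.4 = 2.7836.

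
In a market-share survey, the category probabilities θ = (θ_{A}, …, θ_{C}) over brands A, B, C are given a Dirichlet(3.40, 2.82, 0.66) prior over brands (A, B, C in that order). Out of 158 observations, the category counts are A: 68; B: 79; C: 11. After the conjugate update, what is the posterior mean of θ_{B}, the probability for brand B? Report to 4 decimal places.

The Dirichlet prior is conjugate to the Multinomial likelihood: each posterior αⱼ = prior αⱼ + observed count nⱼ.
Posterior concentration: (71.40, 81.82, 11.66), total = 164.88.
E[θ_{B}|data] = α_{B}/Σα = 81.82/164.88 = 0.4962.

0.4962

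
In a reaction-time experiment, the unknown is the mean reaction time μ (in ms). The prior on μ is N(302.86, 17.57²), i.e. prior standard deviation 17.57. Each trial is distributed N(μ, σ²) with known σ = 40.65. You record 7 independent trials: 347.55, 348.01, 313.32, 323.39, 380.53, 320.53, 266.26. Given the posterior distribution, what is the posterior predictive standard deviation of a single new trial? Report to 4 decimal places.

For Normal data with known variance σ², a Normal(μ₀, σ₀²) prior on μ is conjugate. Posterior precision = 1/σ₀² + n/σ²; posterior mean is the precision-weighted average of μ₀ and x̄.
σ₀² = 17.57² = 308.7049, σ² = 40.65² = 1652.4225; σ² + n·σ₀² = 1652.4225 + 7·308.7049 = 3813.3568.
Posterior precision = 1/σ₀² + n/σ² = 1/308.7049 + 7/1652.4225 = (σ² + n·σ₀²)/(σ₀²σ²) = 3813.3568/(308.7049·1652.4225); posterior variance σₙ² = σ₀²σ²/(σ² + n·σ₀²) = 308.7049·1652.4225/3813.3568 = 133.769524.
Predictive variance for one new observation = σₙ² + σ² = 308.7049·1652.4225/3813.3568 + 1652.4225 = σ²·(σ₀² + 3813.3568)/3813.3568 = 1652.4225·4122.0617/3813.3568 = 1786.192024; SD = √(1652.4225·4122.0617/3813.3568) = 42.2634.

42.2634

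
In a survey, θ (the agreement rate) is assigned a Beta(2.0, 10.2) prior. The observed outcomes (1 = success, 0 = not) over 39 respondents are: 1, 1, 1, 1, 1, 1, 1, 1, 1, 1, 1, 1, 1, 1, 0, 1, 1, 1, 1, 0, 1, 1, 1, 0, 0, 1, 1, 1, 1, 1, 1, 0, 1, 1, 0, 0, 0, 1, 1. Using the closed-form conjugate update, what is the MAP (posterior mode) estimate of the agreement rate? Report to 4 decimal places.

The Beta prior is conjugate to a Binomial/Bernoulli likelihood; the update adds successes to α and failures to β.
Posterior: Beta(α+k, β+n−k) = Beta(2.0+31, 10.2+8) = Beta(33.0, 18.2).
Mode of Beta(a,b) for a,b>1 is (a−1)/(a+b−2) = 32.0/49.2 = 0.6504.

0.6504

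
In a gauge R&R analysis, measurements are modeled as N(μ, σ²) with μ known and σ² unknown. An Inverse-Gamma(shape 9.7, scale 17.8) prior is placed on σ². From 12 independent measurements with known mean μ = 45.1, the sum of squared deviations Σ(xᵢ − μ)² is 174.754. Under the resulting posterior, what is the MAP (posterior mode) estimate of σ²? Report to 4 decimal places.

6.2980

With known mean μ and an Inverse-Gamma(α, β) prior on σ², the Normal likelihood is conjugate: posterior is Inv-Gamma(α + n/2, β + Σ(xᵢ−μ)²/2).
Posterior: Inv-Gamma(9.7 + 12/2, 17.8 + 174.754/2) = Inv-Gamma(15.70, 105.1770).
Mode = β/(α+1) = 105.1770/16.70 = 6.2980.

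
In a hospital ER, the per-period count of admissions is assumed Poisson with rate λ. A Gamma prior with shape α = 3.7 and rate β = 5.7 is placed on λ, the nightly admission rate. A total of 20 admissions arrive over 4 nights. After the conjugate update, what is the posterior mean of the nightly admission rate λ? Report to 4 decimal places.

2.4433

With a Gamma(shape α, rate β) prior, the Poisson likelihood is conjugate: the posterior is Gamma(α + ΣXᵢ, β + n).
Posterior: Gamma(α+S, β+n) = Gamma(3.7+20, 5.7+4) = Gamma(23.7, 9.7).
Posterior mean = α/β = 23.7/9.7 = 2.4433.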